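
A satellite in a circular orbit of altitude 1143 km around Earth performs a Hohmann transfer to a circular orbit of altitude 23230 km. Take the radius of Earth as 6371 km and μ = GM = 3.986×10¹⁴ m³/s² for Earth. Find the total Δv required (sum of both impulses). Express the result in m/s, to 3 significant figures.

Δv_total ≈ 3250 m/s

r₁ = 6371 + 1143 = 7514.0 km = 7.5140×10⁶ m.
r₂ = 6371 + 23230 = 29601 km = 2.9601×10⁷ m.
Transfer ellipse a_t = (r₁ + r₂)/2 = 1.856×10⁷ m.
At r₁: circular v_c1 = √(μ/r₁) = 7283 m/s; transfer-perigee v_p = √[μ(2/r₁ − 1/a_t)] = 9199 m/s.
Δv₁ = v_p − v_c1 = 1915 m/s.
At r₂: circular v_c2 = √(μ/r₂) = 3670 m/s; transfer-apogee v_a = √[μ(2/r₂ − 1/a_t)] = 2335 m/s.
Δv₂ = v_c2 − v_a = 1335 m/s.
Total Δv = Δv₁ + Δv₂ = 3250 m/s.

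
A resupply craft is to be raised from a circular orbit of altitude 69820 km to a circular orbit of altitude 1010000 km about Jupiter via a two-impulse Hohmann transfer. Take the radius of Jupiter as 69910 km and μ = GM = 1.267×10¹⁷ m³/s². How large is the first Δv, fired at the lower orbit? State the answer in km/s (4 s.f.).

r₁ = 69910 + 69820 = 139730 km = 1.3973×10⁸ m.
r₂ = 69910 + 1010000 = 1079900 km = 1.0799×10⁹ m.
Transfer ellipse a_t = (r₁ + r₂)/2 = 6.098×10⁸ m.
At r₁: circular v_c1 = √(μ/r₁) = 30110 m/s; transfer-perijove v_p = √[μ(2/r₁ − 1/a_t)] = 40070 m/s.
Δv₁ = v_p − v_c1 = 9959 m/s.
= 9.959 km/s.

Δv ≈ 9.959 km/s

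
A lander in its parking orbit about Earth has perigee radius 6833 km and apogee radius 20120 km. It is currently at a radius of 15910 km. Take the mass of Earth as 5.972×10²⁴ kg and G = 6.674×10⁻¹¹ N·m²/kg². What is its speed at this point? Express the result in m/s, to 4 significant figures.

μ = GM = 6.674×10⁻¹¹ × 5.972×10²⁴ = 3.986×10¹⁴ m³/s².
Semi-major axis a = (r_p + r_a)/2 = 13476 km = 1.348×10⁷ m.
Vis-viva: v² = μ(2/r − 1/a) = 3.986×10¹⁴ × (1.257×10⁻⁷ − 7.420×10⁻⁸) = 2.053×10⁷ m²/s².
v = 4531 m/s.

v ≈ 4531 m/s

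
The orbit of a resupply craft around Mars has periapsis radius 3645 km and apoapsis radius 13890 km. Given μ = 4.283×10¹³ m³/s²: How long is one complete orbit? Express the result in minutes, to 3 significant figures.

Semi-major axis a = (r_p + r_a)/2 = (3645.0 + 13890)/2 = 8767.5 km = 8.768×10⁶ m.
By Kepler's third law T = 2π√(a³/μ) = 2π × 3.967×10³ = 2.492×10⁴ s.
= 415.4 minutes.

T ≈ 415 minutes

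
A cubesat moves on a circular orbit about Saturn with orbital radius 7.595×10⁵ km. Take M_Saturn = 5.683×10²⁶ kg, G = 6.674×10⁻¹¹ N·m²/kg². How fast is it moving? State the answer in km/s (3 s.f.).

v ≈ 7.07 km/s

μ = GM = 6.674×10⁻¹¹ × 5.683×10²⁶ = 3.793×10¹⁶ m³/s².
r = 7.595×10⁵ km = 7.595×10⁸ m.
For a circular orbit v = √(μ/r) = √(3.793×10¹⁶ / 7.595×10⁸) = √(4.994×10⁷) = 7067 m/s.
That is 7.067 km/s.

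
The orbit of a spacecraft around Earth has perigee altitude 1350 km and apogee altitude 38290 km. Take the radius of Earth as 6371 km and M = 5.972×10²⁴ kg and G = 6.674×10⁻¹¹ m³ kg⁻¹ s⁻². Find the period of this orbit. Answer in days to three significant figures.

μ = GM = 6.674×10⁻¹¹ × 5.972×10²⁴ = 3.986×10¹⁴ m³/s².
r_p = 6371 + 1350 = 7721.0 km = 7.7210×10⁶ m.
r_a = 6371 + 38290 = 44661 km = 4.4661×10⁷ m.
Semi-major axis a = (r_p + r_a)/2 = (7721.0 + 44661)/2 = 26191 km = 2.619×10⁷ m.
By Kepler's third law T = 2π√(a³/μ) = 2π × 6.714×10³ = 4.218×10⁴ s.
= 0.4882 days.

T ≈ 0.488 days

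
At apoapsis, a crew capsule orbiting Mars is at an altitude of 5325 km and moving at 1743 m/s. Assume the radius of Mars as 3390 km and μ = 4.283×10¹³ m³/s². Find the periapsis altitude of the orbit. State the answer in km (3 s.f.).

periapsis altitude ≈ 509 km

r_a = 3390 + 5325 = 8715.0 km = 8.715×10⁶ m.
Specific energy ε = v²/2 − μ/r = -3.395×10⁶ J/kg, so a = −μ/(2ε) = 6.307×10⁶ m.
The apsides satisfy r_p + r_a = 2a, so the periapsis radius is 2a − r_a = 3.899×10⁶ m = 3898.8 km.
Periapsis altitude = 3898.8 − 3390 = 508.79 km.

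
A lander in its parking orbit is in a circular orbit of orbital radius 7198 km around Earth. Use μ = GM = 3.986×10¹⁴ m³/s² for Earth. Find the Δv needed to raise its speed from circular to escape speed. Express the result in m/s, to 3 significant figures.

r = 7198 km = 7.198×10⁶ m.
Circular speed v_c = √(μ/r) = 7442 m/s.
Escape speed v_esc = √(2μ/r) = √2 × v_c = 10520 m/s.
Δv = v_esc − v_c = 3082 m/s.

Δv ≈ 3080 m/s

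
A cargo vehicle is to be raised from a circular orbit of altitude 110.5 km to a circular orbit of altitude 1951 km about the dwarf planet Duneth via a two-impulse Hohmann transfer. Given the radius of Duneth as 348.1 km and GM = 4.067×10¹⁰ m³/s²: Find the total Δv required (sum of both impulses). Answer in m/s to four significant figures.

r₁ = 348.1 + 110.5 = 458.60 km = 4.5860×10⁵ m.
r₂ = 348.1 + 1951 = 2299.1 km = 2.2991×10⁶ m.
Transfer ellipse a_t = (r₁ + r₂)/2 = 1.379×10⁶ m.
At r₁: circular v_c1 = √(μ/r₁) = 297.8 m/s; transfer-periapsis v_p = √[μ(2/r₁ − 1/a_t)] = 384.5 m/s.
Δv₁ = v_p − v_c1 = 86.74 m/s.
At r₂: circular v_c2 = √(μ/r₂) = 133.0 m/s; transfer-apoapsis v_a = √[μ(2/r₂ − 1/a_t)] = 76.70 m/s.
Δv₂ = v_c2 − v_a = 56.30 m/s.
Total Δv = Δv₁ + Δv₂ = 143.0 m/s.

Δv_total ≈ 143.0 m/s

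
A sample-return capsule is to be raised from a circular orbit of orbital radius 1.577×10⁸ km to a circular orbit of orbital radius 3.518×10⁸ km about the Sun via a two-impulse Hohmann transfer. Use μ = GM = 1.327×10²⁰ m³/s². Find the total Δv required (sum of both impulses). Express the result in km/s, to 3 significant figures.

Δv_total ≈ 9.22 km/s

r₁ = 1.577×10⁸ km = 1.577×10¹¹ m.
r₂ = 3.518×10⁸ km = 3.518×10¹¹ m.
Transfer ellipse a_t = (r₁ + r₂)/2 = 2.548×10¹¹ m.
At r₁: circular v_c1 = √(μ/r₁) = 29010 m/s; transfer-perihelion v_p = √[μ(2/r₁ − 1/a_t)] = 34090 m/s.
Δv₁ = v_p − v_c1 = 5081 m/s.
At r₂: circular v_c2 = √(μ/r₂) = 19420 m/s; transfer-aphelion v_a = √[μ(2/r₂ − 1/a_t)] = 15280 m/s.
Δv₂ = v_c2 − v_a = 4141 m/s.
Total Δv = Δv₁ + Δv₂ = 9221 m/s = 9.221 km/s.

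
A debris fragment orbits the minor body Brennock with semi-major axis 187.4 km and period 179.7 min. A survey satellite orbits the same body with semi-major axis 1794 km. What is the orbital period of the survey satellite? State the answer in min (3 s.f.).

Kepler's third law: T² ∝ a³, so T₂ = T₁ (a₂/a₁)^(3/2).
a₂/a₁ = 9.573, (a₂/a₁)^(3/2) = 29.62.
T₂ = 179.7 × 29.62 = 5323 min.

T₂ ≈ 5320 min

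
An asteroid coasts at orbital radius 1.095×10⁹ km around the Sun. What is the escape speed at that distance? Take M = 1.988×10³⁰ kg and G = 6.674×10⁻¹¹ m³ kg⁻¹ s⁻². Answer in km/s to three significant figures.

v_esc ≈ 15.6 km/s

μ = GM = 6.674×10⁻¹¹ × 1.988×10³⁰ = 1.327×10²⁰ m³/s².
r = 1.095×10⁹ km = 1.095×10¹² m.
Escape speed v_esc = √(2μ/r) = √(2 × 1.327×10²⁰ / 1.095×10¹²) = √(2.423×10⁸) = 15570 m/s.
= 15.57 km/s.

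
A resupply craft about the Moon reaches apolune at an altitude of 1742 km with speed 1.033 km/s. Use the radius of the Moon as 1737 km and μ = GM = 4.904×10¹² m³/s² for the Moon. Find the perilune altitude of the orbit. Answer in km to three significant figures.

perilune altitude ≈ 382 km

r_a = 1737 + 1742 = 3479.0 km = 3.479×10⁶ m.
Specific energy ε = v²/2 − μ/r = -8.761×10⁵ J/kg, so a = −μ/(2ε) = 2.799×10⁶ m.
The apsides satisfy r_p + r_a = 2a, so the perilune radius is 2a − r_a = 2.119×10⁶ m = 2118.8 km.
Perilune altitude = 2118.8 − 1737 = 381.82 km.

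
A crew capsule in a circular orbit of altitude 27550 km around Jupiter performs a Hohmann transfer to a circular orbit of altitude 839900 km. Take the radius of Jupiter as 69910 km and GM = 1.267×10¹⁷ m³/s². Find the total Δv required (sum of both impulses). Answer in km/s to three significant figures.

r₁ = 69910 + 27550 = 97460 km = 9.7460×10⁷ m.
r₂ = 69910 + 839900 = 909810 km = 9.0981×10⁸ m.
Transfer ellipse a_t = (r₁ + r₂)/2 = 5.036×10⁸ m.
At r₁: circular v_c1 = √(μ/r₁) = 36060 m/s; transfer-perijove v_p = √[μ(2/r₁ − 1/a_t)] = 48460 m/s.
Δv₁ = v_p − v_c1 = 12410 m/s.
At r₂: circular v_c2 = √(μ/r₂) = 11800 m/s; transfer-apojove v_a = √[μ(2/r₂ − 1/a_t)] = 5191 m/s.
Δv₂ = v_c2 − v_a = 6610 m/s.
Total Δv = Δv₁ + Δv₂ = 19010 m/s = 19.01 km/s.

Δv_total ≈ 19.0 km/s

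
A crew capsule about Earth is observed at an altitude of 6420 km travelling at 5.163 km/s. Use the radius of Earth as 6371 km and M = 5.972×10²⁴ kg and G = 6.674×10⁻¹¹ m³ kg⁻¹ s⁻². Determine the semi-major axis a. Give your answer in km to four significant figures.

μ = GM = 6.674×10⁻¹¹ × 5.972×10²⁴ = 3.986×10¹⁴ m³/s².
r = 6371 + 6420 = 12791 km = 1.279×10⁷ m.
Specific orbital energy ε = v²/2 − μ/r = (5163)²/2 − 3.986×10¹⁴/1.279×10⁷ = -1.783×10⁷ J/kg.
Since ε = −μ/(2a), a = −μ/(2ε) = 1.118×10⁷ m = 11176 km.

a ≈ 11180 km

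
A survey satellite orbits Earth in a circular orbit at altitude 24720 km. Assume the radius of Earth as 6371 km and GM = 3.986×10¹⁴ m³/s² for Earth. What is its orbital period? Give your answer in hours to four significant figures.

r = 6371 + 24720 = 31091 km = 3.1091×10⁷ m.
Kepler's third law: T = 2π√(r³/μ) = 2π√((3.109×10⁷)³ / 3.986×10¹⁴).
r³/μ = 7.540×10⁷ s², so T = 2π × 8.683×10³ = 5.456×10⁴ s.
Converting: 5.456×10⁴ s ÷ 3600 = 15.16 hours.

T ≈ 15.16 hours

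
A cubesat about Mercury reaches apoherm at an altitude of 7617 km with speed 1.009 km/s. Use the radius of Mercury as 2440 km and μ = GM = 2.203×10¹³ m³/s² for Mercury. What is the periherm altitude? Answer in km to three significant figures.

periherm altitude ≈ 605 km

r_a = 2440 + 7617 = 10057 km = 1.006×10⁷ m.
Specific energy ε = v²/2 − μ/r = -1.681×10⁶ J/kg, so a = −μ/(2ε) = 6.551×10⁶ m.
The apsides satisfy r_p + r_a = 2a, so the periherm radius is 2a − r_a = 3.045×10⁶ m = 3044.6 km.
Periherm altitude = 3044.6 − 2440 = 604.60 km.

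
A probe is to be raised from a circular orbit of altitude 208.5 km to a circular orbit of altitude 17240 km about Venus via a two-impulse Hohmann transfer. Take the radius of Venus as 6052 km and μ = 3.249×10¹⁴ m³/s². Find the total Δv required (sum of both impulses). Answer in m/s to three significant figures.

Δv_total ≈ 3140 m/s

r₁ = 6052 + 208.5 = 6260.5 km = 6.2605×10⁶ m.
r₂ = 6052 + 17240 = 23292 km = 2.3292×10⁷ m.
Transfer ellipse a_t = (r₁ + r₂)/2 = 1.478×10⁷ m.
At r₁: circular v_c1 = √(μ/r₁) = 7204 m/s; transfer-periapsis v_p = √[μ(2/r₁ − 1/a_t)] = 9045 m/s.
Δv₁ = v_p − v_c1 = 1841 m/s.
At r₂: circular v_c2 = √(μ/r₂) = 3735 m/s; transfer-apoapsis v_a = √[μ(2/r₂ − 1/a_t)] = 2431 m/s.
Δv₂ = v_c2 − v_a = 1304 m/s.
Total Δv = Δv₁ + Δv₂ = 3144 m/s.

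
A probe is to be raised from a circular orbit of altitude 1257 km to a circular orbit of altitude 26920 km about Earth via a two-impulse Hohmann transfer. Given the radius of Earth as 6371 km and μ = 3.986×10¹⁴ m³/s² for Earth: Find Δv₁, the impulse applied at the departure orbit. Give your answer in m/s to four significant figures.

r₁ = 6371 + 1257 = 7628.0 km = 7.6280×10⁶ m.
r₂ = 6371 + 26920 = 33291 km = 3.3291×10⁷ m.
Transfer ellipse a_t = (r₁ + r₂)/2 = 2.046×10⁷ m.
At r₁: circular v_c1 = √(μ/r₁) = 7229 m/s; transfer-perigee v_p = √[μ(2/r₁ − 1/a_t)] = 9221 m/s.
Δv₁ = v_p − v_c1 = 1992 m/s.

Δv ≈ 1992 m/s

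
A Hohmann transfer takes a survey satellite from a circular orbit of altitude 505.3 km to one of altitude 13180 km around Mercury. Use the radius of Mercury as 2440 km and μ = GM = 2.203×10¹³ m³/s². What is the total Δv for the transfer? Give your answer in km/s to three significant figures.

Δv_total ≈ 1.33 km/s

r₁ = 2440 + 505.3 = 2945.3 km = 2.9453×10⁶ m.
r₂ = 2440 + 13180 = 15620 km = 1.5620×10⁷ m.
Transfer ellipse a_t = (r₁ + r₂)/2 = 9.283×10⁶ m.
At r₁: circular v_c1 = √(μ/r₁) = 2735 m/s; transfer-periherm v_p = √[μ(2/r₁ − 1/a_t)] = 3548 m/s.
Δv₁ = v_p − v_c1 = 812.8 m/s.
At r₂: circular v_c2 = √(μ/r₂) = 1188 m/s; transfer-apoherm v_a = √[μ(2/r₂ − 1/a_t)] = 669.0 m/s.
Δv₂ = v_c2 − v_a = 518.6 m/s.
Total Δv = Δv₁ + Δv₂ = 1331 m/s = 1.331 km/s.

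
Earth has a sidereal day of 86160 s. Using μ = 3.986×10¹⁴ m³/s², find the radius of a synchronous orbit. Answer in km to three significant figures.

r_sync ≈ 42200 km

A synchronous orbit has period T, so by Kepler's third law a = (μT²/4π²)^(1/3).
μT²/4π² = 3.986×10¹⁴ × (8.616×10⁴)² / 39.48 = 7.495×10²² m³.
a = 4.216×10⁷ m = 42163 km.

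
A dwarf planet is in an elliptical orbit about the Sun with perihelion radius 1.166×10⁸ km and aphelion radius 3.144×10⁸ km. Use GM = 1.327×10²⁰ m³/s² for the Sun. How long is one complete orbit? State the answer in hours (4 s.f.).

Semi-major axis a = (r_p + r_a)/2 = (1.1660×10⁸ + 3.1440×10⁸)/2 = 2.1550×10⁸ km = 2.155×10¹¹ m.
By Kepler's third law T = 2π√(a³/μ) = 2π × 8.684×10⁶ = 5.457×10⁷ s.
= 15160 hours.

T ≈ 15160 hours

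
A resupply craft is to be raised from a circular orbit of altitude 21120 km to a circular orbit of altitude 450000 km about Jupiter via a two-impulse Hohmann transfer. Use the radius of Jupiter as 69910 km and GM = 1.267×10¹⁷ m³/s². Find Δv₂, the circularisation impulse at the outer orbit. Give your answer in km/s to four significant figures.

r₁ = 69910 + 21120 = 91030 km = 9.1030×10⁷ m.
r₂ = 69910 + 450000 = 519910 km = 5.1991×10⁸ m.
Transfer ellipse a_t = (r₁ + r₂)/2 = 3.055×10⁸ m.
At r₁: circular v_c1 = √(μ/r₁) = 37310 m/s; transfer-perijove v_p = √[μ(2/r₁ − 1/a_t)] = 48670 m/s.
At r₂: circular v_c2 = √(μ/r₂) = 15610 m/s; transfer-apojove v_a = √[μ(2/r₂ − 1/a_t)] = 8522 m/s.
Δv₂ = v_c2 − v_a = 7089 m/s.
= 7.089 km/s.

Δv ≈ 7.089 km/s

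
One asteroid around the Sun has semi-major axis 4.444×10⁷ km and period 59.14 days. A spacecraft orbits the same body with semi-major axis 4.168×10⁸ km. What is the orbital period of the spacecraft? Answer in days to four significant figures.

Kepler's third law: T² ∝ a³, so T₂ = T₁ (a₂/a₁)^(3/2).
a₂/a₁ = 9.379, (a₂/a₁)^(3/2) = 28.72.
T₂ = 59.14 × 28.72 = 1699 days.

T₂ ≈ 1699 days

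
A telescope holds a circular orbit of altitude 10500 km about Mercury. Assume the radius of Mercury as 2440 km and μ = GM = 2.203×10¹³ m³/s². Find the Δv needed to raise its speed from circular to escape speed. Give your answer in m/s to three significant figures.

r = 2440 + 10500 = 12940 km = 1.2940×10⁷ m.
Circular speed v_c = √(μ/r) = 1305 m/s.
Escape speed v_esc = √(2μ/r) = √2 × v_c = 1845 m/s.
Δv = v_esc − v_c = 540.5 m/s.

Δv ≈ 540 m/s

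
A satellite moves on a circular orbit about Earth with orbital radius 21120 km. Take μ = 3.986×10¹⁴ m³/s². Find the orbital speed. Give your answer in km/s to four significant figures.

r = 21120 km = 2.112×10⁷ m.
For a circular orbit v = √(μ/r) = √(3.986×10¹⁴ / 2.112×10⁷) = √(1.887×10⁷) = 4344 m/s.
That is 4.344 km/s.

v ≈ 4.344 km/s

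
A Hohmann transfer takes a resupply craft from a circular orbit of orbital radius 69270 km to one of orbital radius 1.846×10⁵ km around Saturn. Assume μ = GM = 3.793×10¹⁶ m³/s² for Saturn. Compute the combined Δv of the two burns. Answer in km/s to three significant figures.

r₁ = 69270 km = 6.927×10⁷ m.
r₂ = 1.846×10⁵ km = 1.846×10⁸ m.
Transfer ellipse a_t = (r₁ + r₂)/2 = 1.269×10⁸ m.
At r₁: circular v_c1 = √(μ/r₁) = 23400 m/s; transfer-perikrone v_p = √[μ(2/r₁ − 1/a_t)] = 28220 m/s.
Δv₁ = v_p − v_c1 = 4819 m/s.
At r₂: circular v_c2 = √(μ/r₂) = 14330 m/s; transfer-apokrone v_a = √[μ(2/r₂ − 1/a_t)] = 10590 m/s.
Δv₂ = v_c2 − v_a = 3745 m/s.
Total Δv = Δv₁ + Δv₂ = 8564 m/s = 8.564 km/s.

Δv_total ≈ 8.56 km/s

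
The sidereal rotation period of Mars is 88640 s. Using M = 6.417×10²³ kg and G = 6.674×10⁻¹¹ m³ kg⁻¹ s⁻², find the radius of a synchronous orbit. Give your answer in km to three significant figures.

μ = GM = 6.674×10⁻¹¹ × 6.417×10²³ = 4.283×10¹³ m³/s².
A synchronous orbit has period T, so by Kepler's third law a = (μT²/4π²)^(1/3).
μT²/4π² = 4.283×10¹³ × (8.864×10⁴)² / 39.48 = 8.524×10²¹ m³.
a = 2.043×10⁷ m = 20427 km.

r_sync ≈ 20400 km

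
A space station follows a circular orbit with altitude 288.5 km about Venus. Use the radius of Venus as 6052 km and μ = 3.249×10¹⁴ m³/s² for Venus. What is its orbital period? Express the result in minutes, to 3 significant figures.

r = 6052 + 288.5 = 6340.5 km = 6.3405×10⁶ m.
Kepler's third law: T = 2π√(r³/μ) = 2π√((6.340×10⁶)³ / 3.249×10¹⁴).
r³/μ = 7.846×10⁵ s², so T = 2π × 8.857×10² = 5.565×10³ s.
Converting: 5.565×10³ s ÷ 60.00 = 92.76 minutes.

T ≈ 92.8 minutes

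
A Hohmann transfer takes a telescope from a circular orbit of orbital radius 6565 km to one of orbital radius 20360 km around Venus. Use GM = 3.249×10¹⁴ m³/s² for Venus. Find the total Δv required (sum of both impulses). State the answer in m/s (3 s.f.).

Δv_total ≈ 2820 m/s

r₁ = 6565 km = 6.565×10⁶ m.
r₂ = 20360 km = 2.036×10⁷ m.
Transfer ellipse a_t = (r₁ + r₂)/2 = 1.346×10⁷ m.
At r₁: circular v_c1 = √(μ/r₁) = 7035 m/s; transfer-periapsis v_p = √[μ(2/r₁ − 1/a_t)] = 8651 m/s.
Δv₁ = v_p − v_c1 = 1616 m/s.
At r₂: circular v_c2 = √(μ/r₂) = 3995 m/s; transfer-apoapsis v_a = √[μ(2/r₂ − 1/a_t)] = 2790 m/s.
Δv₂ = v_c2 − v_a = 1205 m/s.
Total Δv = Δv₁ + Δv₂ = 2822 m/s.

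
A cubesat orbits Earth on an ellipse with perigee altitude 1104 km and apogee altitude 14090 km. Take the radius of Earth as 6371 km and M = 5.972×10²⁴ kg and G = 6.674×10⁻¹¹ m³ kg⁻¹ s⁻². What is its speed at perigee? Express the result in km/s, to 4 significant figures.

μ = GM = 6.674×10⁻¹¹ × 5.972×10²⁴ = 3.986×10¹⁴ m³/s².
r_p = 6371 + 1104 = 7475.0 km = 7.4750×10⁶ m.
r_a = 6371 + 14090 = 20461 km = 2.0461×10⁷ m.
Semi-major axis a = (r_p + r_a)/2 = 13968 km = 1.397×10⁷ m.
Vis-viva: v² = μ(2/r − 1/a) = 3.986×10¹⁴ × (2.676×10⁻⁷ − 7.159×10⁻⁸) = 7.811×10⁷ m²/s².
v = 8838 m/s = 8.838 km/s.

v ≈ 8.838 km/s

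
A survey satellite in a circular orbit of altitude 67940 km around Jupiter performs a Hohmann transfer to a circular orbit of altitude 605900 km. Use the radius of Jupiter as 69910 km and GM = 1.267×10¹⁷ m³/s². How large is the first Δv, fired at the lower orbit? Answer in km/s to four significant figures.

Δv ≈ 8.757 km/s

r₁ = 69910 + 67940 = 137850 km = 1.3785×10⁸ m.
r₂ = 69910 + 605900 = 675810 km = 6.7581×10⁸ m.
Transfer ellipse a_t = (r₁ + r₂)/2 = 4.068×10⁸ m.
At r₁: circular v_c1 = √(μ/r₁) = 30320 m/s; transfer-perijove v_p = √[μ(2/r₁ − 1/a_t)] = 39070 m/s.
Δv₁ = v_p − v_c1 = 8757 m/s.
= 8.757 km/s.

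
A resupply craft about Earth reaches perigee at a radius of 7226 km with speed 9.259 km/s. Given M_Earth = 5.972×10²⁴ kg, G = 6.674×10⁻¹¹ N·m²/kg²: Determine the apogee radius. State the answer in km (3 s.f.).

apogee radius ≈ 25200 km

μ = GM = 6.674×10⁻¹¹ × 5.972×10²⁴ = 3.986×10¹⁴ m³/s².
r_p = 7.226×10⁶ m.
Specific energy ε = v²/2 − μ/r = -1.229×10⁷ J/kg, so a = −μ/(2ε) = 1.621×10⁷ m.
The apsides satisfy r_p + r_a = 2a, so the apogee radius is 2a − r_p = 2.520×10⁷ m = 25196 km.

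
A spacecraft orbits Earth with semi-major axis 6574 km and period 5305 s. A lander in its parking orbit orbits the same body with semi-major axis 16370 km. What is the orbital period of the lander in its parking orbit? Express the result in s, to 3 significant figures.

Kepler's third law: T² ∝ a³, so T₂ = T₁ (a₂/a₁)^(3/2).
a₂/a₁ = 2.490, (a₂/a₁)^(3/2) = 3.929.
T₂ = 5305 × 3.929 = 20850 s.

T₂ ≈ 20800 s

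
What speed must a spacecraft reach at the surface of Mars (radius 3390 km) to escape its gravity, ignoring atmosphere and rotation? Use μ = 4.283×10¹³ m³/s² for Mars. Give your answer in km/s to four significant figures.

v_esc ≈ 5.027 km/s

r = R = 3.390×10⁶ m.
Escape speed v_esc = √(2μ/r) = √(2 × 4.283×10¹³ / 3.390×10⁶) = √(2.527×10⁷) = 5027 m/s.
= 5.027 km/s.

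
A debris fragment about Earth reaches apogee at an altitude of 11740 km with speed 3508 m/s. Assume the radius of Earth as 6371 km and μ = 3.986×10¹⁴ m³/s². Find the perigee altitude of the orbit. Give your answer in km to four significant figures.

r_a = 6371 + 11740 = 18111 km = 1.811×10⁷ m.
Specific energy ε = v²/2 − μ/r = -1.586×10⁷ J/kg, so a = −μ/(2ε) = 1.257×10⁷ m.
The apsides satisfy r_p + r_a = 2a, so the perigee radius is 2a − r_a = 7.028×10⁶ m = 7028.2 km.
Perigee altitude = 7028.2 − 6371 = 657.24 km.

perigee altitude ≈ 657.2 km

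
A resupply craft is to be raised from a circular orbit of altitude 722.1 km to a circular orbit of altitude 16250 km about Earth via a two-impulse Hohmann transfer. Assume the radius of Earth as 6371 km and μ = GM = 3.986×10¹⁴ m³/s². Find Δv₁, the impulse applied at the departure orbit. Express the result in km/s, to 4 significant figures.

Δv ≈ 1.754 km/s

r₁ = 6371 + 722.1 = 7093.1 km = 7.0931×10⁶ m.
r₂ = 6371 + 16250 = 22621 km = 2.2621×10⁷ m.
Transfer ellipse a_t = (r₁ + r₂)/2 = 1.486×10⁷ m.
At r₁: circular v_c1 = √(μ/r₁) = 7496 m/s; transfer-perigee v_p = √[μ(2/r₁ − 1/a_t)] = 9250 m/s.
Δv₁ = v_p − v_c1 = 1754 m/s.
= 1.754 km/s.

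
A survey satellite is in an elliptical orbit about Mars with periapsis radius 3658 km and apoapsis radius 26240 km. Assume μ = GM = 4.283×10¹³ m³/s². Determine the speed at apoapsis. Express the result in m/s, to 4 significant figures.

Semi-major axis a = (r_p + r_a)/2 = 14949 km = 1.495×10⁷ m.
Vis-viva: v² = μ(2/r − 1/a) = 4.283×10¹³ × (7.622×10⁻⁸ − 6.689×10⁻⁸) = 3.994×10⁵ m²/s².
v = 632.0 m/s.

v ≈ 632.0 m/s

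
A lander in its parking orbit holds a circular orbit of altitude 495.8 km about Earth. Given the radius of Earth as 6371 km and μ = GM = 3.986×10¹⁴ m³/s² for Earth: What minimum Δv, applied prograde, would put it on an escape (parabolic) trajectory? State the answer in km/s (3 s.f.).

Δv ≈ 3.16 km/s

r = 6371 + 495.8 = 6866.8 km = 6.8668×10⁶ m.
Circular speed v_c = √(μ/r) = 7619 m/s.
Escape speed v_esc = √(2μ/r) = √2 × v_c = 10770 m/s.
Δv = v_esc − v_c = 3156 m/s = 3.156 km/s.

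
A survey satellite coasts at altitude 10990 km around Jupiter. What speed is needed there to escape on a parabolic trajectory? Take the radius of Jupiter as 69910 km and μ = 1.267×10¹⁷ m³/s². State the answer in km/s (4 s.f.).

r = 69910 + 10990 = 80900 km = 8.0900×10⁷ m.
Escape speed v_esc = √(2μ/r) = √(2 × 1.267×10¹⁷ / 8.090×10⁷) = √(3.132×10⁹) = 55970 m/s.
= 55.97 km/s.

v_esc ≈ 55.97 km/s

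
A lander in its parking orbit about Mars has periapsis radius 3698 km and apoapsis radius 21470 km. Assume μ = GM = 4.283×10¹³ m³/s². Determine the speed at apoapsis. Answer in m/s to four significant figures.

v ≈ 765.7 m/s

Semi-major axis a = (r_p + r_a)/2 = 12584 km = 1.258×10⁷ m.
Vis-viva: v² = μ(2/r − 1/a) = 4.283×10¹³ × (9.315×10⁻⁸ − 7.947×10⁻⁸) = 5.862×10⁵ m²/s².
v = 765.7 m/s.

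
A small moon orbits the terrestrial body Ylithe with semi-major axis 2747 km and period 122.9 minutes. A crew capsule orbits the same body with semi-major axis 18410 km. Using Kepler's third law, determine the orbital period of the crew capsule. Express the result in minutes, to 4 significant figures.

T₂ ≈ 2132 minutes

Kepler's third law: T² ∝ a³, so T₂ = T₁ (a₂/a₁)^(3/2).
a₂/a₁ = 6.702, (a₂/a₁)^(3/2) = 17.35.
T₂ = 122.9 × 17.35 = 2132 minutes.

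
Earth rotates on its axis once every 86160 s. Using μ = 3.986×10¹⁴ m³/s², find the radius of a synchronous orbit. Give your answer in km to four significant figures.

r_sync ≈ 42160 km

A synchronous orbit has period T, so by Kepler's third law a = (μT²/4π²)^(1/3).
μT²/4π² = 3.986×10¹⁴ × (8.616×10⁴)² / 39.48 = 7.495×10²² m³.
a = 4.216×10⁷ m = 42163 km.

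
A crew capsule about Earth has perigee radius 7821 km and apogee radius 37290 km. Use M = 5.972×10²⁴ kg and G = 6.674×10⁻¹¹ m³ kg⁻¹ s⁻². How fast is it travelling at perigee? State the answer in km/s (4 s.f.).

v ≈ 9.179 km/s

μ = GM = 6.674×10⁻¹¹ × 5.972×10²⁴ = 3.986×10¹⁴ m³/s².
Semi-major axis a = (r_p + r_a)/2 = 22556 km = 2.256×10⁷ m.
Vis-viva: v² = μ(2/r − 1/a) = 3.986×10¹⁴ × (2.557×10⁻⁷ − 4.434×10⁻⁸) = 8.425×10⁷ m²/s².
v = 9179 m/s = 9.179 km/s.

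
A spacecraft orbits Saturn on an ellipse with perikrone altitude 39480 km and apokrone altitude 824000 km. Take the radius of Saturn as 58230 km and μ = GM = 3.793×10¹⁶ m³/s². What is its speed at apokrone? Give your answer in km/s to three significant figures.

r_p = 58230 + 39480 = 97710 km = 9.7710×10⁷ m.
r_a = 58230 + 824000 = 882230 km = 8.8223×10⁸ m.
Semi-major axis a = (r_p + r_a)/2 = 4.8997×10⁵ km = 4.900×10⁸ m.
Vis-viva: v² = μ(2/r − 1/a) = 3.793×10¹⁶ × (2.267×10⁻⁹ − 2.041×10⁻⁹) = 8.574×10⁶ m²/s².
v = 2928 m/s = 2.928 km/s.

v ≈ 2.93 km/s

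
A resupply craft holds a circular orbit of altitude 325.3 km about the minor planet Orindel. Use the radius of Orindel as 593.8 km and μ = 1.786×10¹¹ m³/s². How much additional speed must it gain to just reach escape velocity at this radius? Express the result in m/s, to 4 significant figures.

Δv ≈ 182.6 m/s

r = 593.8 + 325.3 = 919.10 km = 9.1910×10⁵ m.
Circular speed v_c = √(μ/r) = 440.8 m/s.
Escape speed v_esc = √(2μ/r) = √2 × v_c = 623.4 m/s.
Δv = v_esc − v_c = 182.6 m/s.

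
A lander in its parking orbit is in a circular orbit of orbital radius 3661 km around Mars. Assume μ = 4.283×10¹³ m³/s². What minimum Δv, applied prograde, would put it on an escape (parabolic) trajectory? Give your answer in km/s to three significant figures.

r = 3661 km = 3.661×10⁶ m.
Circular speed v_c = √(μ/r) = 3420 m/s.
Escape speed v_esc = √(2μ/r) = √2 × v_c = 4837 m/s.
Δv = v_esc − v_c = 1417 m/s = 1.417 km/s.

Δv ≈ 1.42 km/s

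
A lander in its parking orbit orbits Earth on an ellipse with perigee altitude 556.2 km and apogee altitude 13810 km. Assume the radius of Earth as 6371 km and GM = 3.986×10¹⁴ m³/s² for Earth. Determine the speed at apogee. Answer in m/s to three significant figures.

v ≈ 3180 m/s

r_p = 6371 + 556.2 = 6927.2 km = 6.9272×10⁶ m.
r_a = 6371 + 13810 = 20181 km = 2.0181×10⁷ m.
Semi-major axis a = (r_p + r_a)/2 = 13554 km = 1.355×10⁷ m.
Vis-viva: v² = μ(2/r − 1/a) = 3.986×10¹⁴ × (9.910×10⁻⁸ − 7.378×10⁻⁸) = 1.009×10⁷ m²/s².
v = 3177 m/s.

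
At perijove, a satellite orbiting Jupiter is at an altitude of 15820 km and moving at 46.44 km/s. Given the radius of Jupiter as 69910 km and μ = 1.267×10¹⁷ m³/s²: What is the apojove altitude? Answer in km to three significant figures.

apojove altitude ≈ 1.61×10⁵ km

r_p = 69910 + 15820 = 85730 km = 8.573×10⁷ m.
Specific energy ε = v²/2 − μ/r = -3.996×10⁸ J/kg, so a = −μ/(2ε) = 1.585×10⁸ m.
The apsides satisfy r_p + r_a = 2a, so the apojove radius is 2a − r_p = 2.314×10⁸ m = 2.3137×10⁵ km.
Apojove altitude = 2.3137×10⁵ − 69910 = 1.6146×10⁵ km.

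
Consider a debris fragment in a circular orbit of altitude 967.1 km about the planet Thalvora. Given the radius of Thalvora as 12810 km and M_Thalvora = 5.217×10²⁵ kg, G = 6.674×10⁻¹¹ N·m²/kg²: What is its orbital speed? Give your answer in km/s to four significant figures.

μ = GM = 6.674×10⁻¹¹ × 5.217×10²⁵ = 3.482×10¹⁵ m³/s².
r = 12810 + 967.1 = 13777 km = 1.3777×10⁷ m.
For a circular orbit v = √(μ/r) = √(3.482×10¹⁵ / 1.378×10⁷) = √(2.527×10⁸) = 15900 m/s.
That is 15.90 km/s.

v ≈ 15.90 km/s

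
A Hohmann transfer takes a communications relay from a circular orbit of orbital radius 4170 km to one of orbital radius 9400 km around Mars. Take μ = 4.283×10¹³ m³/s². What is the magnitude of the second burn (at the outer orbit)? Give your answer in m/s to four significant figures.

r₁ = 4170 km = 4.170×10⁶ m.
r₂ = 9400 km = 9.400×10⁶ m.
Transfer ellipse a_t = (r₁ + r₂)/2 = 6.785×10⁶ m.
At r₁: circular v_c1 = √(μ/r₁) = 3205 m/s; transfer-periapsis v_p = √[μ(2/r₁ − 1/a_t)] = 3772 m/s.
At r₂: circular v_c2 = √(μ/r₂) = 2135 m/s; transfer-apoapsis v_a = √[μ(2/r₂ − 1/a_t)] = 1673 m/s.
Δv₂ = v_c2 − v_a = 461.2 m/s.

Δv ≈ 461.2 m/s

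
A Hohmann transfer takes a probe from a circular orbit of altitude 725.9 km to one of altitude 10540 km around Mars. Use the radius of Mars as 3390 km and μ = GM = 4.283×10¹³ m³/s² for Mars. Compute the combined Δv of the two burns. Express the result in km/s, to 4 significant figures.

Δv_total ≈ 1.351 km/s

r₁ = 3390 + 725.9 = 4115.9 km = 4.1159×10⁶ m.
r₂ = 3390 + 10540 = 13930 km = 1.3930×10⁷ m.
Transfer ellipse a_t = (r₁ + r₂)/2 = 9.023×10⁶ m.
At r₁: circular v_c1 = √(μ/r₁) = 3226 m/s; transfer-periapsis v_p = √[μ(2/r₁ − 1/a_t)] = 4008 m/s.
Δv₁ = v_p − v_c1 = 782.3 m/s.
At r₂: circular v_c2 = √(μ/r₂) = 1753 m/s; transfer-apoapsis v_a = √[μ(2/r₂ − 1/a_t)] = 1184 m/s.
Δv₂ = v_c2 − v_a = 569.2 m/s.
Total Δv = Δv₁ + Δv₂ = 1351 m/s = 1.351 km/s.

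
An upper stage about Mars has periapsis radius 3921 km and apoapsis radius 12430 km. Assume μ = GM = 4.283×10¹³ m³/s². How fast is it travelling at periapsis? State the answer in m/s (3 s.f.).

v ≈ 4080 m/s

Semi-major axis a = (r_p + r_a)/2 = 8175.5 km = 8.176×10⁶ m.
Vis-viva: v² = μ(2/r − 1/a) = 4.283×10¹³ × (5.101×10⁻⁷ − 1.223×10⁻⁷) = 1.661×10⁷ m²/s².
v = 4075 m/s.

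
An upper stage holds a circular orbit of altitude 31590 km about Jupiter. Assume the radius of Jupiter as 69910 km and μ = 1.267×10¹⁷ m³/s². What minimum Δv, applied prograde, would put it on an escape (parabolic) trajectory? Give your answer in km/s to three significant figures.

r = 69910 + 31590 = 101500 km = 1.0150×10⁸ m.
Circular speed v_c = √(μ/r) = 35330 m/s.
Escape speed v_esc = √(2μ/r) = √2 × v_c = 49970 m/s.
Δv = v_esc − v_c = 14630 m/s = 14.63 km/s.

Δv ≈ 14.6 km/s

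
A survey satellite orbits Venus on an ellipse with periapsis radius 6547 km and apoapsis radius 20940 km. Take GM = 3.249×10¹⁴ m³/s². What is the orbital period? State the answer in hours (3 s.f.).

T ≈ 4.93 hours

Semi-major axis a = (r_p + r_a)/2 = (6547.0 + 20940)/2 = 13744 km = 1.374×10⁷ m.
By Kepler's third law T = 2π√(a³/μ) = 2π × 2.827×10³ = 1.776×10⁴ s.
= 4.933 hours.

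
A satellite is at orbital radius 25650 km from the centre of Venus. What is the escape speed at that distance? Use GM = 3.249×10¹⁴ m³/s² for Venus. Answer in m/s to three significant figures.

r = 25650 km = 2.565×10⁷ m.
Escape speed v_esc = √(2μ/r) = √(2 × 3.249×10¹⁴ / 2.565×10⁷) = √(2.533×10⁷) = 5033 m/s.

v_esc ≈ 5030 m/s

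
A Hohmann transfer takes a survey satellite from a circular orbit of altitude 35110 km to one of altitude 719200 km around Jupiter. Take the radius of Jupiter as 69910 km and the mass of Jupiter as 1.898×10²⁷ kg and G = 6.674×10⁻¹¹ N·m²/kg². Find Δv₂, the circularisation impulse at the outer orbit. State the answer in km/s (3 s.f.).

μ = GM = 6.674×10⁻¹¹ × 1.898×10²⁷ = 1.267×10¹⁷ m³/s².
r₁ = 69910 + 35110 = 105020 km = 1.0502×10⁸ m.
r₂ = 69910 + 719200 = 789110 km = 7.8911×10⁸ m.
Transfer ellipse a_t = (r₁ + r₂)/2 = 4.471×10⁸ m.
At r₁: circular v_c1 = √(μ/r₁) = 34730 m/s; transfer-perijove v_p = √[μ(2/r₁ − 1/a_t)] = 46140 m/s.
At r₂: circular v_c2 = √(μ/r₂) = 12670 m/s; transfer-apojove v_a = √[μ(2/r₂ − 1/a_t)] = 6141 m/s.
Δv₂ = v_c2 − v_a = 6529 m/s.
= 6.529 km/s.

Δv ≈ 6.53 km/s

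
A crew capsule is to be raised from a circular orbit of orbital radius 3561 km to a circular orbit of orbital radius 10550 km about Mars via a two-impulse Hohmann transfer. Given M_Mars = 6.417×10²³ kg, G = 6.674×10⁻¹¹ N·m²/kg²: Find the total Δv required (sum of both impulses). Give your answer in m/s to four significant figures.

μ = GM = 6.674×10⁻¹¹ × 6.417×10²³ = 4.283×10¹³ m³/s².
r₁ = 3561 km = 3.561×10⁶ m.
r₂ = 10550 km = 1.055×10⁷ m.
Transfer ellipse a_t = (r₁ + r₂)/2 = 7.056×10⁶ m.
At r₁: circular v_c1 = √(μ/r₁) = 3468 m/s; transfer-periapsis v_p = √[μ(2/r₁ − 1/a_t)] = 4241 m/s.
Δv₁ = v_p − v_c1 = 772.7 m/s.
At r₂: circular v_c2 = √(μ/r₂) = 2015 m/s; transfer-apoapsis v_a = √[μ(2/r₂ − 1/a_t)] = 1431 m/s.
Δv₂ = v_c2 − v_a = 583.4 m/s.
Total Δv = Δv₁ + Δv₂ = 1356 m/s.

Δv_total ≈ 1356 m/s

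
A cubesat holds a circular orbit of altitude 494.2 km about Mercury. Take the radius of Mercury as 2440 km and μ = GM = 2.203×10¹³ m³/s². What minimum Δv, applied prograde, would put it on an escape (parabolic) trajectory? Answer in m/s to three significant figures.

r = 2440 + 494.2 = 2934.2 km = 2.9342×10⁶ m.
Circular speed v_c = √(μ/r) = 2740 m/s.
Escape speed v_esc = √(2μ/r) = √2 × v_c = 3875 m/s.
Δv = v_esc − v_c = 1135 m/s.

Δv ≈ 1130 m/s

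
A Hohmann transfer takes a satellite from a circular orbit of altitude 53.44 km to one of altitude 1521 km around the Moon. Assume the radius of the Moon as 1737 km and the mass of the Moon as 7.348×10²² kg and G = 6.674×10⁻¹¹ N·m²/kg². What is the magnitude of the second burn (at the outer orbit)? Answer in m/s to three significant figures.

Δv ≈ 194 m/s

μ = GM = 6.674×10⁻¹¹ × 7.348×10²² = 4.904×10¹² m³/s².
r₁ = 1737 + 53.44 = 1790.4 km = 1.7904×10⁶ m.
r₂ = 1737 + 1521 = 3258.0 km = 3.2580×10⁶ m.
Transfer ellipse a_t = (r₁ + r₂)/2 = 2.524×10⁶ m.
At r₁: circular v_c1 = √(μ/r₁) = 1655 m/s; transfer-perilune v_p = √[μ(2/r₁ − 1/a_t)] = 1880 m/s.
At r₂: circular v_c2 = √(μ/r₂) = 1227 m/s; transfer-apolune v_a = √[μ(2/r₂ − 1/a_t)] = 1033 m/s.
Δv₂ = v_c2 − v_a = 193.6 m/s.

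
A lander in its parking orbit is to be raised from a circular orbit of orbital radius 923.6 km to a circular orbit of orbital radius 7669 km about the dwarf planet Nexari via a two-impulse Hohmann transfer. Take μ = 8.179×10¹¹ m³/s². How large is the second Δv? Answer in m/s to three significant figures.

r₁ = 923.6 km = 9.236×10⁵ m.
r₂ = 7669 km = 7.669×10⁶ m.
Transfer ellipse a_t = (r₁ + r₂)/2 = 4.296×10⁶ m.
At r₁: circular v_c1 = √(μ/r₁) = 941.0 m/s; transfer-periapsis v_p = √[μ(2/r₁ − 1/a_t)] = 1257 m/s.
At r₂: circular v_c2 = √(μ/r₂) = 326.6 m/s; transfer-apoapsis v_a = √[μ(2/r₂ − 1/a_t)] = 151.4 m/s.
Δv₂ = v_c2 − v_a = 175.2 m/s.

Δv ≈ 175 m/s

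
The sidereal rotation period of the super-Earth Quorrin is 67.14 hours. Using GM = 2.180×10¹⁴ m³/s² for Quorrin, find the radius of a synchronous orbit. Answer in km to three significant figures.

T = 67.14 hours = 2.417×10⁵ s.
A synchronous orbit has period T, so by Kepler's third law a = (μT²/4π²)^(1/3).
μT²/4π² = 2.180×10¹⁴ × (2.417×10⁵)² / 39.48 = 3.226×10²³ m³.
a = 6.858×10⁷ m = 68584 km.

r_sync ≈ 68600 km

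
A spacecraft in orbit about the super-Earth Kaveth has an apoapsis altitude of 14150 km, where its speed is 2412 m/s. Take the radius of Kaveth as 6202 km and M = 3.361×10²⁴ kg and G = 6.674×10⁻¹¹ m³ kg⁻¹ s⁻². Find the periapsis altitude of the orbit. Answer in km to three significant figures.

μ = GM = 6.674×10⁻¹¹ × 3.361×10²⁴ = 2.243×10¹⁴ m³/s².
r_a = 6202 + 14150 = 20352 km = 2.035×10⁷ m.
Specific energy ε = v²/2 − μ/r = -8.113×10⁶ J/kg, so a = −μ/(2ε) = 1.382×10⁷ m.
The apsides satisfy r_p + r_a = 2a, so the periapsis radius is 2a − r_a = 7.297×10⁶ m = 7297.3 km.
Periapsis altitude = 7297.3 − 6202 = 1095.3 km.

periapsis altitude ≈ 1100 km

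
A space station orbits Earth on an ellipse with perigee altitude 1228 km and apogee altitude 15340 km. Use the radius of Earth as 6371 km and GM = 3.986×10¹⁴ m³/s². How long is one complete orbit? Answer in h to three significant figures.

T ≈ 4.90 h

r_p = 6371 + 1228 = 7599.0 km = 7.5990×10⁶ m.
r_a = 6371 + 15340 = 21711 km = 2.1711×10⁷ m.
Semi-major axis a = (r_p + r_a)/2 = (7599.0 + 21711)/2 = 14655 km = 1.466×10⁷ m.
By Kepler's third law T = 2π√(a³/μ) = 2π × 2.810×10³ = 1.766×10⁴ s.
= 4.904 h.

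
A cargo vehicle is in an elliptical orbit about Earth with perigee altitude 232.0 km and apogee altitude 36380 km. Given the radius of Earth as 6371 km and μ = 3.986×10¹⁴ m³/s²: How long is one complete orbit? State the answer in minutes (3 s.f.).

r_p = 6371 + 232.0 = 6603.0 km = 6.6030×10⁶ m.
r_a = 6371 + 36380 = 42751 km = 4.2751×10⁷ m.
Semi-major axis a = (r_p + r_a)/2 = (6603.0 + 42751)/2 = 24677 km = 2.468×10⁷ m.
By Kepler's third law T = 2π√(a³/μ) = 2π × 6.140×10³ = 3.858×10⁴ s.
= 643.0 minutes.

T ≈ 643 minutes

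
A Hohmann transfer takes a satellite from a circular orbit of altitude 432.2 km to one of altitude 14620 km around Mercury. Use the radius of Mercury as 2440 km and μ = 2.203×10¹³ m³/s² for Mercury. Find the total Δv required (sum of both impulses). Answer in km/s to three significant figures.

Δv_total ≈ 1.38 km/s

r₁ = 2440 + 432.2 = 2872.2 km = 2.8722×10⁶ m.
r₂ = 2440 + 14620 = 17060 km = 1.7060×10⁷ m.
Transfer ellipse a_t = (r₁ + r₂)/2 = 9.966×10⁶ m.
At r₁: circular v_c1 = √(μ/r₁) = 2769 m/s; transfer-periherm v_p = √[μ(2/r₁ − 1/a_t)] = 3623 m/s.
Δv₁ = v_p − v_c1 = 854.0 m/s.
At r₂: circular v_c2 = √(μ/r₂) = 1136 m/s; transfer-apoherm v_a = √[μ(2/r₂ − 1/a_t)] = 610.0 m/s.
Δv₂ = v_c2 − v_a = 526.3 m/s.
Total Δv = Δv₁ + Δv₂ = 1380 m/s = 1.380 km/s.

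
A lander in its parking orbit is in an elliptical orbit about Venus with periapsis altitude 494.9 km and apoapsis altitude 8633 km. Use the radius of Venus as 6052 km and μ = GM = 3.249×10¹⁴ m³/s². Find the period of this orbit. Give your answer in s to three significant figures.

T ≈ 12100 s

r_p = 6052 + 494.9 = 6546.9 km = 6.5469×10⁶ m.
r_a = 6052 + 8633 = 14685 km = 1.4685×10⁷ m.
Semi-major axis a = (r_p + r_a)/2 = (6546.9 + 14685)/2 = 10616 km = 1.062×10⁷ m.
By Kepler's third law T = 2π√(a³/μ) = 2π × 1.919×10³ = 1.206×10⁴ s.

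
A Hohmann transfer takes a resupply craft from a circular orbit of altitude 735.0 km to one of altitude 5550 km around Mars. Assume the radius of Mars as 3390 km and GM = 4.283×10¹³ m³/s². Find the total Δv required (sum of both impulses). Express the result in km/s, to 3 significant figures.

r₁ = 3390 + 735.0 = 4125.0 km = 4.1250×10⁶ m.
r₂ = 3390 + 5550 = 8940.0 km = 8.9400×10⁶ m.
Transfer ellipse a_t = (r₁ + r₂)/2 = 6.532×10⁶ m.
At r₁: circular v_c1 = √(μ/r₁) = 3222 m/s; transfer-periapsis v_p = √[μ(2/r₁ − 1/a_t)] = 3770 m/s.
Δv₁ = v_p − v_c1 = 547.3 m/s.
At r₂: circular v_c2 = √(μ/r₂) = 2189 m/s; transfer-apoapsis v_a = √[μ(2/r₂ − 1/a_t)] = 1739 m/s.
Δv₂ = v_c2 − v_a = 449.5 m/s.
Total Δv = Δv₁ + Δv₂ = 996.8 m/s = 0.9968 km/s.

Δv_total ≈ 0.997 km/s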